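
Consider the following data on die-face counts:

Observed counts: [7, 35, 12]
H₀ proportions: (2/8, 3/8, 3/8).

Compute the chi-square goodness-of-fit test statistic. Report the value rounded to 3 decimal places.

n = 54; E_i = n·p_i = [13.50, 20.25, 20.25]
χ² = (7−13.50)²/13.50 + (35−20.25)²/20.25 + (12−20.25)²/20.25 = 17.2346
df = 2

test statistic = 17.235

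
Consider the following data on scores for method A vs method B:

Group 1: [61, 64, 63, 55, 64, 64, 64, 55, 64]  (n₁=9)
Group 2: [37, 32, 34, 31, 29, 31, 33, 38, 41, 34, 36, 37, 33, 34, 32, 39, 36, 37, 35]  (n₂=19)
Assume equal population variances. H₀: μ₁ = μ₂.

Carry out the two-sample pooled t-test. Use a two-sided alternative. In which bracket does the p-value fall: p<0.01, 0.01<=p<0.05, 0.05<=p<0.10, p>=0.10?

p-value bracket: p<0.01

x̄₁=61.556, s₁=3.844, n₁=9
x̄₂=34.684, s₂=3.074, n₂=19
s_p² = [8·3.844² + 18·3.074²]/26 = 11.0895
SE = √(s_p²·(1/9+1/19)) = 1.3475
t = (61.556−34.684)/1.3475 = 19.9412
df = 26
p-value (two-sided) = 0.00000
→ bracket: p<0.01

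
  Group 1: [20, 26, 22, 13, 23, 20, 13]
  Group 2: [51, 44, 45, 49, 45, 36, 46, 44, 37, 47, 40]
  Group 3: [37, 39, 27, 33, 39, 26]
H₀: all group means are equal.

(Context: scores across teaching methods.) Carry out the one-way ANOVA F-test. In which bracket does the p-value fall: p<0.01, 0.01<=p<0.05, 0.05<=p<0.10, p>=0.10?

p-value bracket: p<0.01

Group means [19.57, 44.00, 33.50], grand mean 34.250
SSB = Σnᵢ(x̄ᵢ−x̄)² = 2557.286; SSW = ΣΣ(x−x̄ᵢ)² = 535.214
MSB = 2557.286/2 = 1278.6429; MSW = 535.214/21 = 25.4864
F = MSB/MSW = 50.1696
df = (2, 21)
p-value (upper-tail) = 0.00000
→ bracket: p<0.01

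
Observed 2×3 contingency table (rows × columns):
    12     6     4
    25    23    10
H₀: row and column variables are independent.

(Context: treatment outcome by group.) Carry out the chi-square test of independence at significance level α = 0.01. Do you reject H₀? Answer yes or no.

reject H₀: no

Row totals [22, 58], col totals [37, 29, 14], n=80
χ² = (12−10.18)²/10.18 + (6−7.97)²/7.97 + (4−3.85)²/3.85 + (25−26.82)²/26.82 + (23−21.02)²/21.02 + (10−10.15)²/10.15 = 1.1342
df = 2
p-value (upper-tail) = 0.56717
At α=0.01: p ≥ α → fail to reject H₀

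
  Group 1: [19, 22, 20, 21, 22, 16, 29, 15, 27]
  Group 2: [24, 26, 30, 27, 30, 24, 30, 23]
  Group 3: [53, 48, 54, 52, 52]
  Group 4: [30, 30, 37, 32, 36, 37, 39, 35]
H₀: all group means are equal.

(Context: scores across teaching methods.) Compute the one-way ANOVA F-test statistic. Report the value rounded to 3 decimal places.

test statistic = 85.211

Group means [21.22, 26.75, 51.80, 34.50], grand mean 31.333
SSB = Σnᵢ(x̄ᵢ−x̄)² = 3262.811; SSW = ΣΣ(x−x̄ᵢ)² = 331.856
MSB = 3262.811/3 = 1087.6037; MSW = 331.856/26 = 12.7637
F = MSB/MSW = 85.2109
df = (3, 26)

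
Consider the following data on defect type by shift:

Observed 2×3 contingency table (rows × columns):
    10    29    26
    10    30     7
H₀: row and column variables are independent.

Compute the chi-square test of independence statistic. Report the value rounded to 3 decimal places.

test statistic = 8.277

Row totals [65, 47], col totals [20, 59, 33], n=112
χ² = (10−11.61)²/11.61 + (29−34.24)²/34.24 + (26−19.15)²/19.15 + (10−8.39)²/8.39 + (30−24.76)²/24.76 + (7−13.85)²/13.85 = 8.2773
df = 2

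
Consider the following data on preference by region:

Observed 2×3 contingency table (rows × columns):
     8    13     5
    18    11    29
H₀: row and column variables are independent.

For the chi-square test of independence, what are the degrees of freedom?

degrees of freedom = 2

df = (r−1)(c−1) = (2−1)·(3−1) = 2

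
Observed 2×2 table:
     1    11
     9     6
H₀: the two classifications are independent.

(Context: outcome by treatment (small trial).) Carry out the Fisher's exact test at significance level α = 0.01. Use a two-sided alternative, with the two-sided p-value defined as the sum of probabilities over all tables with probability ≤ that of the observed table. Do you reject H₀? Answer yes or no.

Margins: r₁=12, r₂=15, c₁=10, c₂=17, n=27
p_obs = C(12,1)·C(15,9)/C(27,10); sum pmf over tables with pmf ≤ p_obs
p-value (two-sided) = 0.01404
At α=0.01: p ≥ α → fail to reject H₀

reject H₀: no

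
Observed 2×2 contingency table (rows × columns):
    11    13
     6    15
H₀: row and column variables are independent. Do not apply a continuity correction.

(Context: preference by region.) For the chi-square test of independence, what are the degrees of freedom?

df = (r−1)(c−1) = (2−1)·(2−1) = 1

degrees of freedom = 1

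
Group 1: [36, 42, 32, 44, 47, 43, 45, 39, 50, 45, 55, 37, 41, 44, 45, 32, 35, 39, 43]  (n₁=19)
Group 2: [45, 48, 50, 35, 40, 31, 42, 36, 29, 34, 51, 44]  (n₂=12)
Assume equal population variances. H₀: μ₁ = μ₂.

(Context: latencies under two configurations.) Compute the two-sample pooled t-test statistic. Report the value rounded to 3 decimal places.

x̄₁=41.789, s₁=5.884, n₁=19
x̄₂=40.417, s₂=7.428, n₂=12
s_p² = [18·5.884² + 11·7.428²]/29 = 42.4164
SE = √(s_p²·(1/19+1/12)) = 2.4015
t = (41.789−40.417)/2.4015 = 0.5716
df = 29

test statistic = 0.572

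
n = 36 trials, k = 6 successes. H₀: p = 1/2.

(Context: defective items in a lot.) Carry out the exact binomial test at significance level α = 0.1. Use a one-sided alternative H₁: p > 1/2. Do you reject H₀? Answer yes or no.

Exact binomial: n=36, k=6, p₀=1/2=0.5000
P(X≥6) from Σ C(n,i)·p₀^i·(1−p₀)^(n−i)
p-value (one-sided, H₁ greater) = 0.99999
At α=0.1: p ≥ α → fail to reject H₀

reject H₀: no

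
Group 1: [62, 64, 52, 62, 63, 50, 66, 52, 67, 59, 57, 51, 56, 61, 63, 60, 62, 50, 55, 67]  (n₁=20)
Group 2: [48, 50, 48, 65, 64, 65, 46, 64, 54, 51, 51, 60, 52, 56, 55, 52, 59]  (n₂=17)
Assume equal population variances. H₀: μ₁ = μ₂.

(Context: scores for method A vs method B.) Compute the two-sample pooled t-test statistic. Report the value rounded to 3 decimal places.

test statistic = 1.835

x̄₁=58.950, s₁=5.708, n₁=20
x̄₂=55.294, s₂=6.411, n₂=17
s_p² = [19·5.708² + 16·6.411²]/35 = 36.4708
SE = √(s_p²·(1/20+1/17)) = 1.9922
t = (58.950−55.294)/1.9922 = 1.8351
df = 35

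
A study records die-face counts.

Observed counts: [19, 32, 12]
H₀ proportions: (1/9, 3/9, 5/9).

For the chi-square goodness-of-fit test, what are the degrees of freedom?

degrees of freedom = 2

df = k − 1 = 3 − 1 = 2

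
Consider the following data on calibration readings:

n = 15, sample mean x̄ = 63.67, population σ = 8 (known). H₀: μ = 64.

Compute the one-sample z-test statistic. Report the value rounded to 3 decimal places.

SE = σ/√n = 8/√15 = 2.0656
z = (x̄−μ₀)/SE = (63.67−64)/2.0656 = -0.1598

test statistic = -0.160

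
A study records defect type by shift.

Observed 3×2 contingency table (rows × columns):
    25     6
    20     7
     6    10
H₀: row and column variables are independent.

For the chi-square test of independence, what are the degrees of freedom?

degrees of freedom = 2

df = (r−1)(c−1) = (3−1)·(2−1) = 2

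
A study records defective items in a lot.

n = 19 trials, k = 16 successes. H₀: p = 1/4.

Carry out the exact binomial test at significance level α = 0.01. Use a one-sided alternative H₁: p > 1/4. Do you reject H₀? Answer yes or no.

Exact binomial: n=19, k=16, p₀=1/4=0.2500
P(X≥16) from Σ C(n,i)·p₀^i·(1−p₀)^(n−i)
p-value (one-sided, H₁ greater) = 0.00000
At α=0.01: p < α → reject H₀

reject H₀: yes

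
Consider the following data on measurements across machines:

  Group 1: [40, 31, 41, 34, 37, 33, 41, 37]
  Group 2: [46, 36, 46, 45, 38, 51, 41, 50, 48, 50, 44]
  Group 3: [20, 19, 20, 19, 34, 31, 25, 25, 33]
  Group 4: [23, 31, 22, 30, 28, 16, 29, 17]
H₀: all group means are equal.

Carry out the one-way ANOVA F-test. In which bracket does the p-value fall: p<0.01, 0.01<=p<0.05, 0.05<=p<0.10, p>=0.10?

Group means [36.75, 45.00, 25.11, 24.50], grand mean 33.639
SSB = Σnᵢ(x̄ᵢ−x̄)² = 2819.917; SSW = ΣΣ(x−x̄ᵢ)² = 890.389
MSB = 2819.917/3 = 939.9722; MSW = 890.389/32 = 27.8247
F = MSB/MSW = 33.7820
df = (3, 32)
p-value (upper-tail) = 0.00000
→ bracket: p<0.01

p-value bracket: p<0.01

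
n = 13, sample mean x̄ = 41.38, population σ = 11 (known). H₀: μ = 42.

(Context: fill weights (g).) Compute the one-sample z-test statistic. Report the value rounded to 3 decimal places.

test statistic = -0.203

SE = σ/√n = 11/√13 = 3.0509
z = (x̄−μ₀)/SE = (41.38−42)/3.0509 = -0.2032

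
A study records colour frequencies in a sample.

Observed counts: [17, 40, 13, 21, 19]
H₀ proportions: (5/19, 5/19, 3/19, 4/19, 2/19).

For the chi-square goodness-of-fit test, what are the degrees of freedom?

df = k − 1 = 5 − 1 = 4

degrees of freedom = 4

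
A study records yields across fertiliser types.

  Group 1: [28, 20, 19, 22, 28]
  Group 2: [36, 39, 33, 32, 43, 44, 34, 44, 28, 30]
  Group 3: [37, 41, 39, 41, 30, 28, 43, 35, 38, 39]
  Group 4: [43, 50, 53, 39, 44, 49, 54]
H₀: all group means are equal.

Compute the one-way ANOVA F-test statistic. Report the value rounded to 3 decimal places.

test statistic = 20.083

Group means [23.40, 36.30, 37.10, 47.43], grand mean 36.969
SSB = Σnᵢ(x̄ᵢ−x̄)² = 1691.054; SSW = ΣΣ(x−x̄ᵢ)² = 785.914
MSB = 1691.054/3 = 563.6848; MSW = 785.914/28 = 28.0684
F = MSB/MSW = 20.0826
df = (3, 28)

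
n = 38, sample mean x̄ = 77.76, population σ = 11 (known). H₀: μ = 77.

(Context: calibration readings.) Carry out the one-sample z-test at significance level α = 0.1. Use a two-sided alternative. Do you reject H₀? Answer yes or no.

SE = σ/√n = 11/√38 = 1.7844
z = (x̄−μ₀)/SE = (77.76−77)/1.7844 = 0.4259
p-value (two-sided) = 0.67018
At α=0.1: p ≥ α → fail to reject H₀

reject H₀: no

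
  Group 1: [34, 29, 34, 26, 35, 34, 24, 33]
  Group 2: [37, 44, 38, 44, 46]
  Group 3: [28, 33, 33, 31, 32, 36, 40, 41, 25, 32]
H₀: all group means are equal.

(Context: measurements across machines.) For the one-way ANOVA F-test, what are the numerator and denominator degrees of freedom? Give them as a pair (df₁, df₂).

k = 3 groups, N = 23 total
df = (k−1, N−k) = (3−1, 23−3) = (2, 20)

degrees of freedom = [2, 20]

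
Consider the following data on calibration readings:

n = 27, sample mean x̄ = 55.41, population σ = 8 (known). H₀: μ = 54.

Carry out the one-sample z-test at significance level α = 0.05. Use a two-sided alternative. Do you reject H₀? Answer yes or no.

SE = σ/√n = 8/√27 = 1.5396
z = (x̄−μ₀)/SE = (55.41−54)/1.5396 = 0.9158
p-value (two-sided) = 0.35976
At α=0.05: p ≥ α → fail to reject H₀

reject H₀: no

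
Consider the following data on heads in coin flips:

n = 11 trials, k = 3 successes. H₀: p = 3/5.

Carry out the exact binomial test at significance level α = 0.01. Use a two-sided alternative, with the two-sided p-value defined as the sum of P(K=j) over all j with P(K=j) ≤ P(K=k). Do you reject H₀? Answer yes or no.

reject H₀: no

Exact binomial: n=11, k=3, p₀=3/5=0.6000
P(X=j) = C(n,j)·p₀^j·(1−p₀)^(n−j); p = Σ P(X=j) over j with P(X=j) ≤ P(X=3)
p-value (two-sided) = 0.03291
At α=0.01: p ≥ α → fail to reject H₀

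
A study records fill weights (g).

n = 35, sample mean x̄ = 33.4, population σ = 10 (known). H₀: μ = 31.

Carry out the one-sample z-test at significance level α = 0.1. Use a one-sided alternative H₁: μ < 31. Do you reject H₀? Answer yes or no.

SE = σ/√n = 10/√35 = 1.6903
z = (x̄−μ₀)/SE = (33.4−31)/1.6903 = 1.4199
p-value (one-sided, H₁ less) = 0.92218
At α=0.1: p ≥ α → fail to reject H₀

reject H₀: no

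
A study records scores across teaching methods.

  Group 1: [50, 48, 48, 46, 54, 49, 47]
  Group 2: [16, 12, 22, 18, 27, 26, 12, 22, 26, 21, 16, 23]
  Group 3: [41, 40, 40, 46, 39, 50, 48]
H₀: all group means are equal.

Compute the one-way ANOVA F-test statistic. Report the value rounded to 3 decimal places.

Group means [48.86, 20.08, 43.43], grand mean 34.115
SSB = Σnᵢ(x̄ᵢ−x̄)² = 4491.166; SSW = ΣΣ(x−x̄ᵢ)² = 463.488
MSB = 4491.166/2 = 2245.5829; MSW = 463.488/23 = 20.1517
F = MSB/MSW = 111.4342
df = (2, 23)

test statistic = 111.434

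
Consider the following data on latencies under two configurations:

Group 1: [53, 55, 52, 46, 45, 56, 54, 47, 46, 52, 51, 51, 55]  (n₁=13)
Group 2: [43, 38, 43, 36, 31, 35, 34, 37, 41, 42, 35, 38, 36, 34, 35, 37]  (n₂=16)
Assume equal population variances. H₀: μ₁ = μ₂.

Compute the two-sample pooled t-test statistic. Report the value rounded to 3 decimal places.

test statistic = 10.181

x̄₁=51.000, s₁=3.808, n₁=13
x̄₂=37.188, s₂=3.487, n₂=16
s_p² = [12·3.808² + 15·3.487²]/27 = 13.2014
SE = √(s_p²·(1/13+1/16)) = 1.3567
t = (51.000−37.188)/1.3567 = 10.1811
df = 27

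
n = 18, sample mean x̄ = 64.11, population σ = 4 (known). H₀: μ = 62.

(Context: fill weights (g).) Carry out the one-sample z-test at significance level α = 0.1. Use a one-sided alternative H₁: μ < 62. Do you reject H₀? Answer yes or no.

reject H₀: no

SE = σ/√n = 4/√18 = 0.9428
z = (x̄−μ₀)/SE = (64.11−62)/0.9428 = 2.2380
p-value (one-sided, H₁ less) = 0.98739
At α=0.1: p ≥ α → fail to reject H₀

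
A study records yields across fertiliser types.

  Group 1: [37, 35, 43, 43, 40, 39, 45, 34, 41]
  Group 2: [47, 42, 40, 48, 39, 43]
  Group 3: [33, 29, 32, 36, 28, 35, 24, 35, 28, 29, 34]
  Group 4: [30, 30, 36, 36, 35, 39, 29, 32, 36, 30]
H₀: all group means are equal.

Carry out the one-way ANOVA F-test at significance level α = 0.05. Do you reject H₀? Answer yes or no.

Group means [39.67, 43.17, 31.18, 33.30], grand mean 35.889
SSB = Σnᵢ(x̄ᵢ−x̄)² = 756.986; SSW = ΣΣ(x−x̄ᵢ)² = 436.570
MSB = 756.986/3 = 252.3286; MSW = 436.570/32 = 13.6428
F = MSB/MSW = 18.4954
df = (3, 32)
p-value (upper-tail) = 0.00000
At α=0.05: p < α → reject H₀

reject H₀: yes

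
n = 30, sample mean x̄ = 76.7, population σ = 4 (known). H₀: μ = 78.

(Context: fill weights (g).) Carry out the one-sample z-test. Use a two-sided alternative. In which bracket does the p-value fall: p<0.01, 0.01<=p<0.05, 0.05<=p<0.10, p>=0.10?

SE = σ/√n = 4/√30 = 0.7303
z = (x̄−μ₀)/SE = (76.7−78)/0.7303 = -1.7801
p-value (two-sided) = 0.07506
→ bracket: 0.05<=p<0.10

p-value bracket: 0.05<=p<0.10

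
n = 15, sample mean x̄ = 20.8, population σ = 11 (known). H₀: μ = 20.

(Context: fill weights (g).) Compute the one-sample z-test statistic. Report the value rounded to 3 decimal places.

test statistic = 0.282

SE = σ/√n = 11/√15 = 2.8402
z = (x̄−μ₀)/SE = (20.8−20)/2.8402 = 0.2817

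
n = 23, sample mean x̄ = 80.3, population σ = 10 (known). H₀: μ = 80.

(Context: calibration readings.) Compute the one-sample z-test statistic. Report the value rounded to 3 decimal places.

SE = σ/√n = 10/√23 = 2.0851
z = (x̄−μ₀)/SE = (80.3−80)/2.0851 = 0.1439

test statistic = 0.144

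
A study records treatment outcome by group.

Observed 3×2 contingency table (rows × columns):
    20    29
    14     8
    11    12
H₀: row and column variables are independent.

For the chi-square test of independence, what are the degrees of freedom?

df = (r−1)(c−1) = (3−1)·(2−1) = 2

degrees of freedom = 2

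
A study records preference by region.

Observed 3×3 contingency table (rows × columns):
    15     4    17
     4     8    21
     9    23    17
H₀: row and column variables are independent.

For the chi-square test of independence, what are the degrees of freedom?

degrees of freedom = 4

df = (r−1)(c−1) = (3−1)·(3−1) = 4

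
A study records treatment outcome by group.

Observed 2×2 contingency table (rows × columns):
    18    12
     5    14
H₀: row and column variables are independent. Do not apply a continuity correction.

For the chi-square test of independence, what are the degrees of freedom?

df = (r−1)(c−1) = (2−1)·(2−1) = 1

degrees of freedom = 1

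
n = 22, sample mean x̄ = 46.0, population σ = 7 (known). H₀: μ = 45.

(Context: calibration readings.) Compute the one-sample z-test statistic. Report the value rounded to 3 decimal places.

SE = σ/√n = 7/√22 = 1.4924
z = (x̄−μ₀)/SE = (46.0−45)/1.4924 = 0.6701

test statistic = 0.670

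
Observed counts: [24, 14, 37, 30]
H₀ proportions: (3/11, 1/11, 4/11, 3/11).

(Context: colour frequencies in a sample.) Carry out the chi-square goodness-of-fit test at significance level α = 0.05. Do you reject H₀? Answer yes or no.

reject H₀: no

n = 105; E_i = n·p_i = [28.64, 9.55, 38.18, 28.64]
χ² = (24−28.64)²/28.64 + (14−9.55)²/9.55 + (37−38.18)²/38.18 + (30−28.64)²/28.64 = 2.9310
df = 3
p-value (upper-tail) = 0.40239
At α=0.05: p ≥ α → fail to reject H₀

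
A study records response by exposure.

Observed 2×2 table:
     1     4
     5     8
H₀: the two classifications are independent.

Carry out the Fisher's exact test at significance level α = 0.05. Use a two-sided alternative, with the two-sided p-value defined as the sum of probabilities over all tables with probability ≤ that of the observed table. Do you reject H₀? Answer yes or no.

Margins: r₁=5, r₂=13, c₁=6, c₂=12, n=18
p_obs = C(5,1)·C(13,5)/C(18,6); sum pmf over tables with pmf ≤ p_obs
p-value (two-sided) = 0.61485
At α=0.05: p ≥ α → fail to reject H₀

reject H₀: no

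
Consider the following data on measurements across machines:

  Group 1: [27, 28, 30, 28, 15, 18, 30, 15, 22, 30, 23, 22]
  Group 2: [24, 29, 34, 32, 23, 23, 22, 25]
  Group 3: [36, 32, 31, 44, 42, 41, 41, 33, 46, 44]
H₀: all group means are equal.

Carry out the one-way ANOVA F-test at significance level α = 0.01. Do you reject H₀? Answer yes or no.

Group means [24.00, 26.50, 39.00], grand mean 29.667
SSB = Σnᵢ(x̄ᵢ−x̄)² = 1336.667; SSW = ΣΣ(x−x̄ᵢ)² = 776.000
MSB = 1336.667/2 = 668.3333; MSW = 776.000/27 = 28.7407
F = MSB/MSW = 23.2539
df = (2, 27)
p-value (upper-tail) = 0.00000
At α=0.01: p < α → reject H₀

reject H₀: yes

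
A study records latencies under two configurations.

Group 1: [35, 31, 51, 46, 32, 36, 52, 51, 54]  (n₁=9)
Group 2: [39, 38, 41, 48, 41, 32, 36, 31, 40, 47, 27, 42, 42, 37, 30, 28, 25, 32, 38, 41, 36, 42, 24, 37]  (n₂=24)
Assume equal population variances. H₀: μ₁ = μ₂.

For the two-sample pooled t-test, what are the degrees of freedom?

df = n₁ + n₂ − 2 = 9 + 24 − 2 = 31

degrees of freedom = 31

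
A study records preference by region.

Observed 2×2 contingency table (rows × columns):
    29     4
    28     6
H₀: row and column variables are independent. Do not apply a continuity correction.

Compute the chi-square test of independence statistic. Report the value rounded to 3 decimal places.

Row totals [33, 34], col totals [57, 10], n=67
χ² = (29−28.07)²/28.07 + (4−4.93)²/4.93 + (28−28.93)²/28.93 + (6−5.07)²/5.07 = 0.4027
df = 1

test statistic = 0.403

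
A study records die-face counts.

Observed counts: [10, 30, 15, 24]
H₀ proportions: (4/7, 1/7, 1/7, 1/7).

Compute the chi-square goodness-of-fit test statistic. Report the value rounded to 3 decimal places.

test statistic = 73.937

n = 79; E_i = n·p_i = [45.14, 11.29, 11.29, 11.29]
χ² = (10−45.14)²/45.14 + (30−11.29)²/11.29 + (15−11.29)²/11.29 + (24−11.29)²/11.29 = 73.9367
df = 3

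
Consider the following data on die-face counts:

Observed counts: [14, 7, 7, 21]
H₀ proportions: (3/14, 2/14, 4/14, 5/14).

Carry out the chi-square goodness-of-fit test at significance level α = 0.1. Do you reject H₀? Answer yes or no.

reject H₀: no

n = 49; E_i = n·p_i = [10.50, 7.00, 14.00, 17.50]
χ² = (14−10.50)²/10.50 + (7−7.00)²/7.00 + (7−14.00)²/14.00 + (21−17.50)²/17.50 = 5.3667
df = 3
p-value (upper-tail) = 0.14683
At α=0.1: p ≥ α → fail to reject H₀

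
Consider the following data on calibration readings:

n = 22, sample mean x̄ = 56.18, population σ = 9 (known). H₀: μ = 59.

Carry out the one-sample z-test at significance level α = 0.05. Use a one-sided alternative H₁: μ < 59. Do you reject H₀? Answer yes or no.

reject H₀: no

SE = σ/√n = 9/√22 = 1.9188
z = (x̄−μ₀)/SE = (56.18−59)/1.9188 = -1.4697
p-value (one-sided, H₁ less) = 0.07083
At α=0.05: p ≥ α → fail to reject H₀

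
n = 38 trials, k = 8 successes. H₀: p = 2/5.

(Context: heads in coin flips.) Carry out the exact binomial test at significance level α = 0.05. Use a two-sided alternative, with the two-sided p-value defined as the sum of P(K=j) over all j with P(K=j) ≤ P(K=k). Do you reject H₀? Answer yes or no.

Exact binomial: n=38, k=8, p₀=2/5=0.4000
P(X=j) = C(n,j)·p₀^j·(1−p₀)^(n−j); p = Σ P(X=j) over j with P(X=j) ≤ P(X=8)
p-value (two-sided) = 0.01946
At α=0.05: p < α → reject H₀

reject H₀: yes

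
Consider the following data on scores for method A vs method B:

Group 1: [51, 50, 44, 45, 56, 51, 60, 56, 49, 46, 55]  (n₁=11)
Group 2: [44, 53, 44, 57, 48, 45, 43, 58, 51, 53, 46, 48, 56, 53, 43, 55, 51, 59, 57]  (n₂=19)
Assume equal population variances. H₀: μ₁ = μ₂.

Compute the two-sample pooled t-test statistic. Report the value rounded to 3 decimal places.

x̄₁=51.182, s₁=5.115, n₁=11
x̄₂=50.737, s₂=5.486, n₂=19
s_p² = [10·5.115² + 18·5.486²]/28 = 28.6900
SE = √(s_p²·(1/11+1/19)) = 2.0293
t = (51.182−50.737)/2.0293 = 0.2193
df = 28

test statistic = 0.219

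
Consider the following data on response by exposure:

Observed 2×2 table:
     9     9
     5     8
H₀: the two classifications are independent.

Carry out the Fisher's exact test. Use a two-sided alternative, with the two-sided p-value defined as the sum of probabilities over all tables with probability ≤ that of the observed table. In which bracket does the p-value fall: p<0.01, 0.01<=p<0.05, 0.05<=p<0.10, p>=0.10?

Margins: r₁=18, r₂=13, c₁=14, c₂=17, n=31
p_obs = C(18,9)·C(13,5)/C(31,14); sum pmf over tables with pmf ≤ p_obs
p-value (two-sided) = 0.71684
→ bracket: p>=0.10

p-value bracket: p>=0.10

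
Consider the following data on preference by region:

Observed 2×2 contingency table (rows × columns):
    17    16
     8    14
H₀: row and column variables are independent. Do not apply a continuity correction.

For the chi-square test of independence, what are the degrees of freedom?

df = (r−1)(c−1) = (2−1)·(2−1) = 1

degrees of freedom = 1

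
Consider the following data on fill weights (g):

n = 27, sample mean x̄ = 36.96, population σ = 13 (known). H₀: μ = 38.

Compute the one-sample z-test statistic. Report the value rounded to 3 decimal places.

test statistic = -0.416

SE = σ/√n = 13/√27 = 2.5019
z = (x̄−μ₀)/SE = (36.96−38)/2.5019 = -0.4157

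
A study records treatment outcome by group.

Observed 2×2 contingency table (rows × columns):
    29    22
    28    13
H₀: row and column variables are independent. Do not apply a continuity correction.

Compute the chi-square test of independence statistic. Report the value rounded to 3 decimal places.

Row totals [51, 41], col totals [57, 35], n=92
χ² = (29−31.60)²/31.60 + (22−19.40)²/19.40 + (28−25.40)²/25.40 + (13−15.60)²/15.60 = 1.2598
df = 1

test statistic = 1.260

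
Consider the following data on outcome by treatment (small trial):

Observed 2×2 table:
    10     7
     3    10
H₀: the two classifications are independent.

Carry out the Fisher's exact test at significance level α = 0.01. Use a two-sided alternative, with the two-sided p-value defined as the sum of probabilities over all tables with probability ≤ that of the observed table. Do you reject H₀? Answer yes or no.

Margins: r₁=17, r₂=13, c₁=13, c₂=17, n=30
p_obs = C(17,10)·C(13,3)/C(30,13); sum pmf over tables with pmf ≤ p_obs
p-value (two-sided) = 0.07112
At α=0.01: p ≥ α → fail to reject H₀

reject H₀: no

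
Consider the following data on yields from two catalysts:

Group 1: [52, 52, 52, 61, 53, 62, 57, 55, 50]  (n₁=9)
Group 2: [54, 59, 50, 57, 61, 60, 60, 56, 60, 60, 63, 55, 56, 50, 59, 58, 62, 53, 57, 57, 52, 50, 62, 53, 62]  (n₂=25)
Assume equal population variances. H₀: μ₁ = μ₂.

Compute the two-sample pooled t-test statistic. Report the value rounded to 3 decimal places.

test statistic = -1.352

x̄₁=54.889, s₁=4.256, n₁=9
x̄₂=57.040, s₂=4.036, n₂=25
s_p² = [8·4.256² + 24·4.036²]/32 = 16.7453
SE = √(s_p²·(1/9+1/25)) = 1.5907
t = (54.889−57.040)/1.5907 = -1.3523
df = 32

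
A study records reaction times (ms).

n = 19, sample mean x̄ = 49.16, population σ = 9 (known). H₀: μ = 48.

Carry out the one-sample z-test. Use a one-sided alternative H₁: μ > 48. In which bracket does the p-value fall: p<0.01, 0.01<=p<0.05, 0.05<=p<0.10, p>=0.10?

p-value bracket: p>=0.10

SE = σ/√n = 9/√19 = 2.0647
z = (x̄−μ₀)/SE = (49.16−48)/2.0647 = 0.5618
p-value (one-sided, H₁ greater) = 0.28712
→ bracket: p>=0.10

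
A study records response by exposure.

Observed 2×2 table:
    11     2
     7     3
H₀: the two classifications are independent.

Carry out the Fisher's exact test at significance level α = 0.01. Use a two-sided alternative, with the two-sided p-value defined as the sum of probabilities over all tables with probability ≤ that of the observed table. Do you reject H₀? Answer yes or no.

reject H₀: no

Margins: r₁=13, r₂=10, c₁=18, c₂=5, n=23
p_obs = C(13,11)·C(10,7)/C(23,18); sum pmf over tables with pmf ≤ p_obs
p-value (two-sided) = 0.61752
At α=0.01: p ≥ α → fail to reject H₀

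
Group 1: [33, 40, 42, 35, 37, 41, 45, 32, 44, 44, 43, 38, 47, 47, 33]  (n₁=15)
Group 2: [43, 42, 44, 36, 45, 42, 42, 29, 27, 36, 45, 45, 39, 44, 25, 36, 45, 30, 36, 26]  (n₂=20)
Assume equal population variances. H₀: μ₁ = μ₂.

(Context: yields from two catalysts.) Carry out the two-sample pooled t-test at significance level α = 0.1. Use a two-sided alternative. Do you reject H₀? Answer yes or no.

x̄₁=40.067, s₁=5.133, n₁=15
x̄₂=37.850, s₂=7.021, n₂=20
s_p² = [14·5.133² + 19·7.021²]/33 = 39.5601
SE = √(s_p²·(1/15+1/20)) = 2.1483
t = (40.067−37.850)/2.1483 = 1.0318
df = 33
p-value (two-sided) = 0.30967
At α=0.1: p ≥ α → fail to reject H₀

reject H₀: no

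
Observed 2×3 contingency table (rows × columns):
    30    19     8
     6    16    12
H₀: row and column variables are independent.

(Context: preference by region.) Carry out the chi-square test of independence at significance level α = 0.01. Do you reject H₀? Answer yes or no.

Row totals [57, 34], col totals [36, 35, 20], n=91
χ² = (30−22.55)²/22.55 + (19−21.92)²/21.92 + (8−12.53)²/12.53 + (6−13.45)²/13.45 + (16−13.08)²/13.08 + (12−7.47)²/7.47 = 12.0112
df = 2
p-value (upper-tail) = 0.00246
At α=0.01: p < α → reject H₀

reject H₀: yes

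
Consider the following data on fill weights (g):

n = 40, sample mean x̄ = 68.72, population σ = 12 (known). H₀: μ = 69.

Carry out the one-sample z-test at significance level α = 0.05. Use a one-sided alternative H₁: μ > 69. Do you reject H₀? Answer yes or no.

SE = σ/√n = 12/√40 = 1.8974
z = (x̄−μ₀)/SE = (68.72−69)/1.8974 = -0.1476
p-value (one-sided, H₁ greater) = 0.55866
At α=0.05: p ≥ α → fail to reject H₀

reject H₀: no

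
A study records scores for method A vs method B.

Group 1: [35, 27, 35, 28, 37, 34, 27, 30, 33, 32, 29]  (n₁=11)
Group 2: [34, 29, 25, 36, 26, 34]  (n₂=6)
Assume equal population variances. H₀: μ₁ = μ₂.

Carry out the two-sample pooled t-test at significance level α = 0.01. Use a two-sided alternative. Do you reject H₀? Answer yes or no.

x̄₁=31.545, s₁=3.532, n₁=11
x̄₂=30.667, s₂=4.633, n₂=6
s_p² = [10·3.532² + 5·4.633²]/15 = 15.4707
SE = √(s_p²·(1/11+1/6)) = 1.9962
t = (31.545−30.667)/1.9962 = 0.4402
df = 15
p-value (two-sided) = 0.66605
At α=0.01: p ≥ α → fail to reject H₀

reject H₀: no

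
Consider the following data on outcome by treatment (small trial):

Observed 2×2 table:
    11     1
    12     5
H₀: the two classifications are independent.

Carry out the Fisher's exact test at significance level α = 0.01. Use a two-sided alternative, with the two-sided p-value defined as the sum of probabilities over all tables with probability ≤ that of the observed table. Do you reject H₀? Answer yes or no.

reject H₀: no

Margins: r₁=12, r₂=17, c₁=23, c₂=6, n=29
p_obs = C(12,11)·C(17,12)/C(29,23); sum pmf over tables with pmf ≤ p_obs
p-value (two-sided) = 0.35439
At α=0.01: p ≥ α → fail to reject H₀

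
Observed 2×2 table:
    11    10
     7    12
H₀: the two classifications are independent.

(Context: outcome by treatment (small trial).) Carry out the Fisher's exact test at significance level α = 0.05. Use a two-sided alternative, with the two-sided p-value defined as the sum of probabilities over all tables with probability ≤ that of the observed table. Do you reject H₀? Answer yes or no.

Margins: r₁=21, r₂=19, c₁=18, c₂=22, n=40
p_obs = C(21,11)·C(19,7)/C(40,18); sum pmf over tables with pmf ≤ p_obs
p-value (two-sided) = 0.35959
At α=0.05: p ≥ α → fail to reject H₀

reject H₀: no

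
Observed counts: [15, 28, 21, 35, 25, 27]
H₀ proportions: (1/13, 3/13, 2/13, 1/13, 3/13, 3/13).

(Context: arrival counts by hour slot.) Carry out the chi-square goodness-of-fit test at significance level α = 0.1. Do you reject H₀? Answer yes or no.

n = 151; E_i = n·p_i = [11.62, 34.85, 23.23, 11.62, 34.85, 34.85]
χ² = (15−11.62)²/11.62 + (28−34.85)²/34.85 + (21−23.23)²/23.23 + (35−11.62)²/11.62 + (25−34.85)²/34.85 + (27−34.85)²/34.85 = 54.1733
df = 5
p-value (upper-tail) = 0.00000
At α=0.1: p < α → reject H₀

reject H₀: yes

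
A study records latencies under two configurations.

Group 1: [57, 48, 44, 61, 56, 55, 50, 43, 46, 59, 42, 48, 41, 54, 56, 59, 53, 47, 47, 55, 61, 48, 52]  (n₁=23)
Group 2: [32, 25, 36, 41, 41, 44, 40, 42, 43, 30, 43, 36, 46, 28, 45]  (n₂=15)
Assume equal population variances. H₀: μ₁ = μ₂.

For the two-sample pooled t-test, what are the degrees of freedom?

degrees of freedom = 36

df = n₁ + n₂ − 2 = 23 + 15 − 2 = 36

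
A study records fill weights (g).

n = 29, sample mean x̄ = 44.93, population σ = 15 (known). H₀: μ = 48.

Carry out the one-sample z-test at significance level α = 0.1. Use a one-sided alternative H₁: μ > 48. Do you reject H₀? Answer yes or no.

reject H₀: no

SE = σ/√n = 15/√29 = 2.7854
z = (x̄−μ₀)/SE = (44.93−48)/2.7854 = -1.1022
p-value (one-sided, H₁ greater) = 0.86480
At α=0.1: p ≥ α → fail to reject H₀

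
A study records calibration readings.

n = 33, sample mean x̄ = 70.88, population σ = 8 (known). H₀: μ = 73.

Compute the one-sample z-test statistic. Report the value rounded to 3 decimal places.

SE = σ/√n = 8/√33 = 1.3926
z = (x̄−μ₀)/SE = (70.88−73)/1.3926 = -1.5223

test statistic = -1.522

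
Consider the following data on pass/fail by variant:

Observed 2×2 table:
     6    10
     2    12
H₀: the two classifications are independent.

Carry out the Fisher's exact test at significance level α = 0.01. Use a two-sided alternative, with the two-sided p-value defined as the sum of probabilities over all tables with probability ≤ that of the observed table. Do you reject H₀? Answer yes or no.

reject H₀: no

Margins: r₁=16, r₂=14, c₁=8, c₂=22, n=30
p_obs = C(16,6)·C(14,2)/C(30,8); sum pmf over tables with pmf ≤ p_obs
p-value (two-sided) = 0.22553
At α=0.01: p ≥ α → fail to reject H₀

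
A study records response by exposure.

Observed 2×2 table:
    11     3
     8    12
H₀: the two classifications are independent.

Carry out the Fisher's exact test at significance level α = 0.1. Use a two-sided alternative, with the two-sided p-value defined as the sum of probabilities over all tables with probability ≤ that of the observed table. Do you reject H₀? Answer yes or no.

reject H₀: yes

Margins: r₁=14, r₂=20, c₁=19, c₂=15, n=34
p_obs = C(14,11)·C(20,8)/C(34,19); sum pmf over tables with pmf ≤ p_obs
p-value (two-sided) = 0.03818
At α=0.1: p < α → reject H₀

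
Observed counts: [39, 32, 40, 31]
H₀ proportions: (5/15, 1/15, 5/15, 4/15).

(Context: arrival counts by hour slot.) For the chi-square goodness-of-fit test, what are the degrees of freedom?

df = k − 1 = 4 − 1 = 3

degrees of freedom = 3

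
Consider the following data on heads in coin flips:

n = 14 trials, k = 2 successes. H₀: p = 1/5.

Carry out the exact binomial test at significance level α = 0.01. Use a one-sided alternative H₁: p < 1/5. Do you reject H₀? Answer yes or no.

reject H₀: no

Exact binomial: n=14, k=2, p₀=1/5=0.2000
P(X≤2) from Σ C(n,i)·p₀^i·(1−p₀)^(n−i)
p-value (one-sided, H₁ less) = 0.44805
At α=0.01: p ≥ α → fail to reject H₀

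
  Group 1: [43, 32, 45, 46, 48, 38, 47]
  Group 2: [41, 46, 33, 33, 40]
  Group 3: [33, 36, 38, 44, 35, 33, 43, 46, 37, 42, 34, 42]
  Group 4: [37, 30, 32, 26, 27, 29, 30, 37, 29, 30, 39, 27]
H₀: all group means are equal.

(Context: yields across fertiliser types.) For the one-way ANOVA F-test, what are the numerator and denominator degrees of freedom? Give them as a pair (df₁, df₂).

degrees of freedom = [3, 32]

k = 4 groups, N = 36 total
df = (k−1, N−k) = (4−1, 36−4) = (3, 32)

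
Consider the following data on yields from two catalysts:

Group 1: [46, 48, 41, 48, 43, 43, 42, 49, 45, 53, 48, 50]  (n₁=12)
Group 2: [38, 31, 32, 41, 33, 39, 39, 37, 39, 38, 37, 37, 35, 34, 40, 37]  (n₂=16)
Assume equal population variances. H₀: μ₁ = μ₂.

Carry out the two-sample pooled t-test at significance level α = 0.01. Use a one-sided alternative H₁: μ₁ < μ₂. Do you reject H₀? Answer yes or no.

reject H₀: no

x̄₁=46.333, s₁=3.627, n₁=12
x̄₂=36.688, s₂=2.915, n₂=16
s_p² = [11·3.627² + 15·2.915²]/26 = 10.4655
SE = √(s_p²·(1/12+1/16)) = 1.2354
t = (46.333−36.688)/1.2354 = 7.8078
df = 26
p-value (one-sided, H₁ less) = 1.00000
At α=0.01: p ≥ α → fail to reject H₀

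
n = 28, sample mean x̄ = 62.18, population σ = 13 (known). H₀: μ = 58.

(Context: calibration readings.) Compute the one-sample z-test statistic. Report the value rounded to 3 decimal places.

test statistic = 1.701

SE = σ/√n = 13/√28 = 2.4568
z = (x̄−μ₀)/SE = (62.18−58)/2.4568 = 1.7014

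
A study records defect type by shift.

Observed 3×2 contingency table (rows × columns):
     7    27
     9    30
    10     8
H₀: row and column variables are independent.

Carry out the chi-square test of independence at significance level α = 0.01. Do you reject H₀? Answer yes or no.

reject H₀: no

Row totals [34, 39, 18], col totals [26, 65], n=91
χ² = (7−9.71)²/9.71 + (27−24.29)²/24.29 + (9−11.14)²/11.14 + (30−27.86)²/27.86 + (10−5.14)²/5.14 + (8−12.86)²/12.86 = 8.0609
df = 2
p-value (upper-tail) = 0.01777
At α=0.01: p ≥ α → fail to reject H₀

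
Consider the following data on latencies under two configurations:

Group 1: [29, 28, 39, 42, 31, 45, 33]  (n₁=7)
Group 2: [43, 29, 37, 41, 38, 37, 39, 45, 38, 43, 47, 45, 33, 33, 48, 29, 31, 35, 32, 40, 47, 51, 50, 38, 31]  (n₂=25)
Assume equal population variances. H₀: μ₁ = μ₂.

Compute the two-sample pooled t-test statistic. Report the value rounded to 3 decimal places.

x̄₁=35.286, s₁=6.701, n₁=7
x̄₂=39.200, s₂=6.640, n₂=25
s_p² = [6·6.701² + 24·6.640²]/30 = 44.2476
SE = √(s_p²·(1/7+1/25)) = 2.8445
t = (35.286−39.200)/2.8445 = -1.3761
df = 30

test statistic = -1.376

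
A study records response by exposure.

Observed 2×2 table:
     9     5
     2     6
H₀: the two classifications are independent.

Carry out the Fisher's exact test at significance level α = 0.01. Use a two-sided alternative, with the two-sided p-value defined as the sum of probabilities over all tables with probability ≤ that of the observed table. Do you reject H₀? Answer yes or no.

Margins: r₁=14, r₂=8, c₁=11, c₂=11, n=22
p_obs = C(14,9)·C(8,2)/C(22,11); sum pmf over tables with pmf ≤ p_obs
p-value (two-sided) = 0.18266
At α=0.01: p ≥ α → fail to reject H₀

reject H₀: no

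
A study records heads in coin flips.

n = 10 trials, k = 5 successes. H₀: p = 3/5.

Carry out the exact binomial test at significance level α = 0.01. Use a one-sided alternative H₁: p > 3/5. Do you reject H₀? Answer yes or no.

Exact binomial: n=10, k=5, p₀=3/5=0.6000
P(X≥5) from Σ C(n,i)·p₀^i·(1−p₀)^(n−i)
p-value (one-sided, H₁ greater) = 0.83376
At α=0.01: p ≥ α → fail to reject H₀

reject H₀: no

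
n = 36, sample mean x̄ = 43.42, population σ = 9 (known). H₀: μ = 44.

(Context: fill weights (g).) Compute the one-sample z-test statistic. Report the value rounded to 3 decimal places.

test statistic = -0.387

SE = σ/√n = 9/√36 = 1.5000
z = (x̄−μ₀)/SE = (43.42−44)/1.5000 = -0.3867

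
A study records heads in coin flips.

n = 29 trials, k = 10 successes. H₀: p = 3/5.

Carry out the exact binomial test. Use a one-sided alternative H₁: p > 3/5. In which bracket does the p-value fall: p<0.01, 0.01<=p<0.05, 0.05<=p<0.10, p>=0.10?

p-value bracket: p>=0.10

Exact binomial: n=29, k=10, p₀=3/5=0.6000
P(X≥10) from Σ C(n,i)·p₀^i·(1−p₀)^(n−i)
p-value (one-sided, H₁ greater) = 0.99848
→ bracket: p>=0.10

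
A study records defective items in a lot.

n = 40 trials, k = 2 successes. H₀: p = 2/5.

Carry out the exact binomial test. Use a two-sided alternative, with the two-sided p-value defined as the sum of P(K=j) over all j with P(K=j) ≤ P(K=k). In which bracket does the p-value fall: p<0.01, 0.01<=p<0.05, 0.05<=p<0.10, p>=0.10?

Exact binomial: n=40, k=2, p₀=2/5=0.4000
P(X=j) = C(n,j)·p₀^j·(1−p₀)^(n−j); p = Σ P(X=j) over j with P(X=j) ≤ P(X=2)
p-value (two-sided) = 0.00000
→ bracket: p<0.01

p-value bracket: p<0.01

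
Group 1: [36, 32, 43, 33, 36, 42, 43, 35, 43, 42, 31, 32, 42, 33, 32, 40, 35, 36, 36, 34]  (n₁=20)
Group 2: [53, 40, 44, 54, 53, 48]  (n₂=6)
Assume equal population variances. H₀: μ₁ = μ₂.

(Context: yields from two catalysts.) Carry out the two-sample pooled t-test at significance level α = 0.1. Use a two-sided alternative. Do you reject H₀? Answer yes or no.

reject H₀: yes

x̄₁=36.800, s₁=4.324, n₁=20
x̄₂=48.667, s₂=5.715, n₂=6
s_p² = [19·4.324² + 5·5.715²]/24 = 21.6056
SE = √(s_p²·(1/20+1/6)) = 2.1636
t = (36.800−48.667)/2.1636 = -5.4847
df = 24
p-value (two-sided) = 0.00001
At α=0.1: p < α → reject H₀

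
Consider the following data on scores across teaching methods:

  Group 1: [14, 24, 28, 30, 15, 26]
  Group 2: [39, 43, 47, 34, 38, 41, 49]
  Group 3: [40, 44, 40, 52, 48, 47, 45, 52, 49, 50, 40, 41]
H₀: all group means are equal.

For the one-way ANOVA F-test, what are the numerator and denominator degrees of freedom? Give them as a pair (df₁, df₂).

k = 3 groups, N = 25 total
df = (k−1, N−k) = (3−1, 25−3) = (2, 22)

degrees of freedom = [2, 22]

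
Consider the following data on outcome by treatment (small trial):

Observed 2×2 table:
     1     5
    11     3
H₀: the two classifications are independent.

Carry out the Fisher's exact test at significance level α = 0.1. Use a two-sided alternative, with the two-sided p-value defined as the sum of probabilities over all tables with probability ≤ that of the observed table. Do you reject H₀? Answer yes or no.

reject H₀: yes

Margins: r₁=6, r₂=14, c₁=12, c₂=8, n=20
p_obs = C(6,1)·C(14,11)/C(20,12); sum pmf over tables with pmf ≤ p_obs
p-value (two-sided) = 0.01806
At α=0.1: p < α → reject H₀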